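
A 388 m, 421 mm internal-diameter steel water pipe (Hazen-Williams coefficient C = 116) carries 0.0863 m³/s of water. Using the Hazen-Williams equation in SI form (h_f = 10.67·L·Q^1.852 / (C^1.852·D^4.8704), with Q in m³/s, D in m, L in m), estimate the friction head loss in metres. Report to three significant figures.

h_f = 10.67·388·0.0863^1.852 / (116^1.852·0.421^4.8704) = 0.4498 m

h_f ≈ 0.450 m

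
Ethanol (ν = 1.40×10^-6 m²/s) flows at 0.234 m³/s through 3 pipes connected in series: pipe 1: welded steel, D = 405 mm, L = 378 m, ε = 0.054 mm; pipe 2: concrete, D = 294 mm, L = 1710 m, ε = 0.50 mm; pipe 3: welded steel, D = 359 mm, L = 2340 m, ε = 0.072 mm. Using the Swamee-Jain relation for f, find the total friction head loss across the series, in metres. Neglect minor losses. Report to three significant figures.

Pipe 1: V = 1.816 m/s, Re = 5.25×10^5, ε/D = 1.33×10^-4, f = 0.01477, h_1 = f(L/D)V²/2g = 2.318 m
Pipe 2: V = 3.447 m/s, Re = 7.24×10^5, ε/D = 0.00170, f = 0.02282, h_2 = f(L/D)V²/2g = 80.39 m
Pipe 3: V = 2.312 m/s, Re = 5.93×10^5, ε/D = 2.01×10^-4, f = 0.01530, h_3 = f(L/D)V²/2g = 27.17 m
Series → Q common, losses add: H = Σh = 109.9 m

H ≈ 110 m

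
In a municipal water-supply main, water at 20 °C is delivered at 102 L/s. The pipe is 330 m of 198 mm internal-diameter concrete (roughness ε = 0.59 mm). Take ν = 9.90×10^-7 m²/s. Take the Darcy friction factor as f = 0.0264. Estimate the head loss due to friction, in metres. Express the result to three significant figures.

h_f ≈ 24.6 m

V = 4Q/(πD²) = 4·0.102/(π·0.198²) = 3.313 m/s
h_f = f(L/D)V²/(2g) = 0.02640·(330/0.198)·3.313²/(2·9.81) = 24.61 m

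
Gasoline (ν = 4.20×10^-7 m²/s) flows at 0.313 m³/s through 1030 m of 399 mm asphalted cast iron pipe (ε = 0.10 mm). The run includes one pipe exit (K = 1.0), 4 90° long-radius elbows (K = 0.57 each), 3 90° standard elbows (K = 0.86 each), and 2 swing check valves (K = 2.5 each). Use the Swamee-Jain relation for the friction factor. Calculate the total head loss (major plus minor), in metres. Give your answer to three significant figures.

H_L ≈ 15.7 m

V = 4Q/(πD²) = 2.503 m/s; V²/2g = 0.3194 m
Re = 2.38×10^6, ε/D = 2.51×10^-4 → f = 0.01482 (Swamee-Jain)
Major: h_f = f(L/D)·V²/2g = 0.01482·2581·0.3194 = 12.22 m
Minor: ΣK = 10.9; h_m = ΣK·V²/2g = 3.469 m
Total H_L = 12.22 + 3.469 = 15.69 m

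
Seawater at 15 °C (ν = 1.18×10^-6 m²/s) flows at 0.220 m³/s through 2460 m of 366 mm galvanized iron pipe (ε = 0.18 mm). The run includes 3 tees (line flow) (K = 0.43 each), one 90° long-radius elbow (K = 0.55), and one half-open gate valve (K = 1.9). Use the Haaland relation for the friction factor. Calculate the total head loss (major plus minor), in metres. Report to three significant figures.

V = 4Q/(πD²) = 2.091 m/s; V²/2g = 0.2229 m
Re = 6.49×10^5, ε/D = 4.92×10^-4 → f = 0.01734 (Haaland)
Major: h_f = f(L/D)·V²/2g = 0.01734·6721·0.2229 = 25.98 m
Minor: ΣK = 3.74; h_m = ΣK·V²/2g = 0.8335 m
Total H_L = 25.98 + 0.8335 = 26.81 m

H_L ≈ 26.8 m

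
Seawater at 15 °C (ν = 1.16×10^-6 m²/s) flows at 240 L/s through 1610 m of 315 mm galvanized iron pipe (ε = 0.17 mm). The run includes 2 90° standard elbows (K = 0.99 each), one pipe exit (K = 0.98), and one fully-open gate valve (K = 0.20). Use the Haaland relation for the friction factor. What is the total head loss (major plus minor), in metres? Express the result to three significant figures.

V = 4Q/(πD²) = 3.080 m/s; V²/2g = 0.4834 m
Re = 8.36×10^5, ε/D = 5.40×10^-4 → f = 0.01752 (Haaland)
Major: h_f = f(L/D)·V²/2g = 0.01752·5111·0.4834 = 43.28 m
Minor: ΣK = 3.16; h_m = ΣK·V²/2g = 1.528 m
Total H_L = 43.28 + 1.528 = 44.81 m

H_L ≈ 44.8 m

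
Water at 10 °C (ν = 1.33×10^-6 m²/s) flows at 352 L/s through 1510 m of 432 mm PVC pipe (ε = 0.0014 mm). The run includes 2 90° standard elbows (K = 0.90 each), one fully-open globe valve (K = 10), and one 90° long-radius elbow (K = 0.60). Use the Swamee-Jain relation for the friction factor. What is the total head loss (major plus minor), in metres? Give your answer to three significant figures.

H_L ≈ 16.2 m

V = 4Q/(πD²) = 2.402 m/s; V²/2g = 0.2939 m
Re = 7.80×10^5, ε/D = 3.24×10^-6 → f = 0.01218 (Swamee-Jain)
Major: h_f = f(L/D)·V²/2g = 0.01218·3495·0.2939 = 12.51 m
Minor: ΣK = 12.4; h_m = ΣK·V²/2g = 3.645 m
Total H_L = 12.51 + 3.645 = 16.16 m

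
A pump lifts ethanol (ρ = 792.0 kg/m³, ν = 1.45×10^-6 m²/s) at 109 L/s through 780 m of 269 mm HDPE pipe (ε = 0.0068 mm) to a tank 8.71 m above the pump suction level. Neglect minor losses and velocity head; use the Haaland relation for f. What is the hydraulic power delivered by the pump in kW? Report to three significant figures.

P_hyd ≈ 13.9 kW

V = 4Q/(πD²) = 1.918 m/s; Re = 3.56×10^5; ε/D = 2.53×10^-5; f = 0.01413
h_f = f(L/D)V²/2g = 7.684 m
Total head H = z + h_f = 8.71 + 7.684 = 16.39 m
P_hyd = ρgQH = 792.0·9.81·0.109·16.39 = 13.88 kW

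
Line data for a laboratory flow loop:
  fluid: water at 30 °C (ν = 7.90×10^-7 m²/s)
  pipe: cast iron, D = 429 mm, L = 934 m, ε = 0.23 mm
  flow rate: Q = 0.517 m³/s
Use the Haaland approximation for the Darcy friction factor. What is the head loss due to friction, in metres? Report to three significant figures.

h_f ≈ 24.4 m

V = 4Q/(πD²) = 4·0.517/(π·0.429²) = 3.577 m/s
Re = VD/ν = 3.577·0.429/7.90×10^-7 = 1.94×10^6 → turbulent
ε/D = 0.23/429 = 5.36×10^-4
Haaland: f = 0.01722
h_f = f(L/D)V²/(2g) = 0.01722·(934/0.429)·3.577²/(2·9.81) = 24.44 m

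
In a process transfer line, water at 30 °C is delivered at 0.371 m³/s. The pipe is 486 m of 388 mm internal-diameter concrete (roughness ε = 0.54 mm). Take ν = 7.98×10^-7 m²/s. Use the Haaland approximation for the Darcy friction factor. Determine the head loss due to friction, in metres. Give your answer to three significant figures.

h_f ≈ 13.5 m

V = 4Q/(πD²) = 4·0.371/(π·0.388²) = 3.138 m/s
Re = VD/ν = 3.138·0.388/7.98×10^-7 = 1.53×10^6 → turbulent
ε/D = 0.54/388 = 0.00139
Haaland: f = 0.02150
h_f = f(L/D)V²/(2g) = 0.02150·(486/0.388)·3.138²/(2·9.81) = 13.51 m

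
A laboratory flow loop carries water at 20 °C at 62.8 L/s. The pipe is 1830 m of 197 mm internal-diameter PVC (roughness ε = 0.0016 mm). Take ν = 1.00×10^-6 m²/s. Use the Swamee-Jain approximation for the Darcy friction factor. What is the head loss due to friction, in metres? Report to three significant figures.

h_f ≈ 27.6 m

V = 4Q/(πD²) = 4·0.0628/(π·0.197²) = 2.060 m/s
Re = VD/ν = 2.060·0.197/1.00×10^-6 = 4.06×10^5 → turbulent
ε/D = 0.0016/197 = 8.12×10^-6
Swamee-Jain: f = 0.01371
h_f = f(L/D)V²/(2g) = 0.01371·(1830/0.197)·2.060²/(2·9.81) = 27.55 m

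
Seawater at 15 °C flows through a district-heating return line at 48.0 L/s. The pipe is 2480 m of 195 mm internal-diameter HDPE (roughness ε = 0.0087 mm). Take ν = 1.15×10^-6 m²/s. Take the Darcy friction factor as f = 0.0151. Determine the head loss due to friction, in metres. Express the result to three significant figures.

h_f ≈ 25.3 m

V = 4Q/(πD²) = 4·0.0480/(π·0.195²) = 1.607 m/s
h_f = f(L/D)V²/(2g) = 0.01510·(2480/0.195)·1.607²/(2·9.81) = 25.28 m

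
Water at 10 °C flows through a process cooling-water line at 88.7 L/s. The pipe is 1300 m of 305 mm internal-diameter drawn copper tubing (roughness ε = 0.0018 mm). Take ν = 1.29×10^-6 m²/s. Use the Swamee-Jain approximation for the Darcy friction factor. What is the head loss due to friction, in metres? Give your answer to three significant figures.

h_f ≈ 4.66 m

V = 4Q/(πD²) = 4·0.0887/(π·0.305²) = 1.214 m/s
Re = VD/ν = 1.214·0.305/1.29×10^-6 = 2.87×10^5 → turbulent
ε/D = 0.0018/305 = 5.90×10^-6
Swamee-Jain: f = 0.01456
h_f = f(L/D)V²/(2g) = 0.01456·(1300/0.305)·1.214²/(2·9.81) = 4.663 m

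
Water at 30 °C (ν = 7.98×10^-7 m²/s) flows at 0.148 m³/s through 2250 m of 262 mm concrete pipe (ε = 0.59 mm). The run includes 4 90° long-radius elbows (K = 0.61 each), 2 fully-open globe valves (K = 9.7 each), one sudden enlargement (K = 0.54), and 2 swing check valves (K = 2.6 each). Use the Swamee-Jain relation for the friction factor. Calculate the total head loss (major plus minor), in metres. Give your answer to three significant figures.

V = 4Q/(πD²) = 2.745 m/s; V²/2g = 0.3841 m
Re = 9.01×10^5, ε/D = 0.00225 → f = 0.02444 (Swamee-Jain)
Major: h_f = f(L/D)·V²/2g = 0.02444·8588·0.3841 = 80.63 m
Minor: ΣK = 27.6; h_m = ΣK·V²/2g = 10.59 m
Total H_L = 80.63 + 10.59 = 91.22 m

H_L ≈ 91.2 m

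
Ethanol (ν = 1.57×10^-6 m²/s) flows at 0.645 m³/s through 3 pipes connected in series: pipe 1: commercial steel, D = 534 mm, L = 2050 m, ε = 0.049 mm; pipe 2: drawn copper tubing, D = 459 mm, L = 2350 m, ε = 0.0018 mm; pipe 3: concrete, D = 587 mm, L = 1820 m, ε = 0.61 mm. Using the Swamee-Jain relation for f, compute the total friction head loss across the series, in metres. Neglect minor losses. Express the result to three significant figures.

Pipe 1: V = 2.880 m/s, Re = 9.80×10^5, ε/D = 9.18×10^-5, f = 0.01341, h_1 = f(L/D)V²/2g = 21.76 m
Pipe 2: V = 3.898 m/s, Re = 1.14×10^6, ε/D = 3.92×10^-6, f = 0.01146, h_2 = f(L/D)V²/2g = 45.45 m
Pipe 3: V = 2.383 m/s, Re = 8.91×10^5, ε/D = 0.00104, f = 0.02025, h_3 = f(L/D)V²/2g = 18.17 m
Series → Q common, losses add: H = Σh = 85.38 m

H ≈ 85.4 m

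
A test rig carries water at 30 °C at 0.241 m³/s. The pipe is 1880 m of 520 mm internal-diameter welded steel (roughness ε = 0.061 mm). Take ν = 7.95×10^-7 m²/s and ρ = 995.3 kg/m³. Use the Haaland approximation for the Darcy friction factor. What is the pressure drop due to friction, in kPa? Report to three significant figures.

Δp ≈ 32.2 kPa

V = 4Q/(πD²) = 4·0.241/(π·0.520²) = 1.135 m/s
Re = VD/ν = 1.135·0.520/7.95×10^-7 = 7.42×10^5 → turbulent
ε/D = 0.061/520 = 1.17×10^-4
Haaland: f = 0.01391
h_f = f(L/D)V²/(2g) = 0.01391·(1880/0.520)·1.135²/(2·9.81) = 3.300 m
Δp = ρg·h_f = 995.3·9.81·3.300 = 32.22 kPa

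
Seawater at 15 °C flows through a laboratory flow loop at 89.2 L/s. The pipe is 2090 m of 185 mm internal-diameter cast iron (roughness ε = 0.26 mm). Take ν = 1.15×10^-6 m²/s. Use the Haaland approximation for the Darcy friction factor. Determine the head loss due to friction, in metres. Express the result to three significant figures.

h_f ≈ 138 m

V = 4Q/(πD²) = 4·0.0892/(π·0.185²) = 3.318 m/s
Re = VD/ν = 3.318·0.185/1.15×10^-6 = 5.34×10^5 → turbulent
ε/D = 0.26/185 = 0.00141
Haaland: f = 0.02180
h_f = f(L/D)V²/(2g) = 0.02180·(2090/0.185)·3.318²/(2·9.81) = 138.2 m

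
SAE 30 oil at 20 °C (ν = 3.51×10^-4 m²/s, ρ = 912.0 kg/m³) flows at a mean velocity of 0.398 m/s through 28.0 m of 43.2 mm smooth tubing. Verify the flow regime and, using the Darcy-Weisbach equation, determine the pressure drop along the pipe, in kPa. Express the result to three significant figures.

Δp ≈ 61.2 kPa

Re = VD/ν = 0.398·0.04320/3.51×10^-4 = 49.0 → laminar (Re < 2300)
f = 64/Re = 1.307
h_f = f(L/D)V²/(2g) = 1.307·(28.0/0.04320)·0.398²/(2·9.81) = 6.837 m
Δp = ρg·h_f = 912.0·9.81·6.837 = 61.17 kPa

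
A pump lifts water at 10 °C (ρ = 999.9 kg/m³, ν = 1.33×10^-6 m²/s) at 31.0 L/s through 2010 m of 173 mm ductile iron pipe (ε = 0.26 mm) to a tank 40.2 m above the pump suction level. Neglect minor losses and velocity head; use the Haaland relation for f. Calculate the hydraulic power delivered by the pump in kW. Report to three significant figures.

P_hyd ≈ 19.4 kW

V = 4Q/(πD²) = 1.319 m/s; Re = 1.72×10^5; ε/D = 0.00150; f = 0.02288
h_f = f(L/D)V²/2g = 23.56 m
Total head H = z + h_f = 40.2 + 23.56 = 63.76 m
P_hyd = ρgQH = 999.9·9.81·0.0310·63.76 = 19.39 kW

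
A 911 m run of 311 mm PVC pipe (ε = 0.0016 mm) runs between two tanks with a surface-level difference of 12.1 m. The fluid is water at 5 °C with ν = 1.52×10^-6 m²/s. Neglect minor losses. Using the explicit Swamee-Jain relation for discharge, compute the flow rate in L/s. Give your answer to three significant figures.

Swamee-Jain (Type II): Q = -0.965·√(gD⁵h_f/L)·ln[ε/(3.7D) + √(3.17ν²L/(gD³h_f))]
√(gD⁵h_f/L) = √(9.81·0.311⁵·12.1/911) = 0.01947
ε/(3.7D) = 1.39×10^-6; √(3.17ν²L/(gD³h_f)) = 4.32×10^-5
Q = -0.965·0.01947·ln(4.462×10^-5) = 0.1882 m³/s
Check: V = 2.48 m/s, Re = 5.07×10^5, f = 0.01314, h_f = 12.0 m ≈ 12.1 m ✓

Q ≈ 188 L/s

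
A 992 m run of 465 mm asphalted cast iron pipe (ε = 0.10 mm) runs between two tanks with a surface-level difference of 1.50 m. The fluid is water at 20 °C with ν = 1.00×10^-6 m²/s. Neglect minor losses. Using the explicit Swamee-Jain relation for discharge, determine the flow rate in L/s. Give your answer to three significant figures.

Q ≈ 159 L/s

Swamee-Jain (Type II): Q = -0.965·√(gD⁵h_f/L)·ln[ε/(3.7D) + √(3.17ν²L/(gD³h_f))]
√(gD⁵h_f/L) = √(9.81·0.465⁵·1.50/992) = 0.01796
ε/(3.7D) = 5.81×10^-5; √(3.17ν²L/(gD³h_f)) = 4.61×10^-5
Q = -0.965·0.01796·ln(1.042×10^-4) = 0.1589 m³/s
Check: V = 0.936 m/s, Re = 4.35×10^5, f = 0.01584, h_f = 1.51 m ≈ 1.50 m ✓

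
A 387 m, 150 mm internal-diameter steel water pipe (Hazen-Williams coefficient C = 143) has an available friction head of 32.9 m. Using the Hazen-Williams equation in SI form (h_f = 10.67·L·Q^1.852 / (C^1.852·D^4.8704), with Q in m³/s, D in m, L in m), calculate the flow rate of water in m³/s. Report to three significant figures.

Rearranging: Q = [h_f·C^1.852·D^4.8704 / (10.67·L)]^(1/1.852)
Q = [32.9·143^1.852·0.150^4.8704 / (10.67·387)]^0.540 = 0.07168 m³/s

Q ≈ 0.0717 m³/s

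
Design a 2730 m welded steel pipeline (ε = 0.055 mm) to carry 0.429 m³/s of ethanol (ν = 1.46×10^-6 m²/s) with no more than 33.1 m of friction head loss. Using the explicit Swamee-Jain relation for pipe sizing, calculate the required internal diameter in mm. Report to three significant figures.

Swamee-Jain (Type III): D = 0.66·[ε^1.25·(LQ²/(gh_f))^4.75 + ν·Q^9.4·(L/(gh_f))^5.2]^0.04
LQ²/(gh_f) = 1.547; L/(gh_f) = 8.407
Term 1 = ε^1.25·(…)^4.75 = 3.77×10^-5; Term 2 = ν·Q^9.4·(…)^5.2 = 3.29×10^-5
D = 0.66·(3.77×10^-5 + 3.29×10^-5)^0.04 = 0.4503 m = 450 mm
Check: V = 2.69 m/s, Re = 8.31×10^5, f = 0.01403, h_f = 31.5 m ≈ 33.1 m ✓

D ≈ 450 mm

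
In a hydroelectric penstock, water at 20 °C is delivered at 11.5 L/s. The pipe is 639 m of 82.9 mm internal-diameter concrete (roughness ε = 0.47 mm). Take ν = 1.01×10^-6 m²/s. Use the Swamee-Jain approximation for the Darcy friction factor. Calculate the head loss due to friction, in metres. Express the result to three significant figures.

V = 4Q/(πD²) = 4·0.0115/(π·0.0829²) = 2.131 m/s
Re = VD/ν = 2.131·0.0829/1.01×10^-6 = 1.75×10^5 → turbulent
ε/D = 0.47/82.9 = 0.00567
Swamee-Jain: f = 0.03224
h_f = f(L/D)V²/(2g) = 0.03224·(639/0.0829)·2.131²/(2·9.81) = 57.50 m

h_f ≈ 57.5 m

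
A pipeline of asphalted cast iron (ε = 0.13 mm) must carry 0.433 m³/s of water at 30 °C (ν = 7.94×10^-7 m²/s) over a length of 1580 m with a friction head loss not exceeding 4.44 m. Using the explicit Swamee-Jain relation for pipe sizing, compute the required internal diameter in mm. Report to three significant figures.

D ≈ 614 mm

Swamee-Jain (Type III): D = 0.66·[ε^1.25·(LQ²/(gh_f))^4.75 + ν·Q^9.4·(L/(gh_f))^5.2]^0.04
LQ²/(gh_f) = 6.801; L/(gh_f) = 36.27
Term 1 = ε^1.25·(…)^4.75 = 0.125; Term 2 = ν·Q^9.4·(…)^5.2 = 0.0392
D = 0.66·(0.125 + 0.0392)^0.04 = 0.6140 m = 614 mm
Check: V = 1.46 m/s, Re = 1.13×10^6, f = 0.01480, h_f = 4.15 m ≈ 4.44 m ✓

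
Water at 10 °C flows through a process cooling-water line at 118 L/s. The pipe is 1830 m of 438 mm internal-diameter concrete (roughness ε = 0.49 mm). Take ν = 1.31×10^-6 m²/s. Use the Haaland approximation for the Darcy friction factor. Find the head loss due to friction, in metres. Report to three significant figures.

h_f ≈ 2.76 m

V = 4Q/(πD²) = 4·0.118/(π·0.438²) = 0.7831 m/s
Re = VD/ν = 0.7831·0.438/1.31×10^-6 = 2.62×10^5 → turbulent
ε/D = 0.49/438 = 0.00112
Haaland: f = 0.02112
h_f = f(L/D)V²/(2g) = 0.02112·(1830/0.438)·0.7831²/(2·9.81) = 2.758 m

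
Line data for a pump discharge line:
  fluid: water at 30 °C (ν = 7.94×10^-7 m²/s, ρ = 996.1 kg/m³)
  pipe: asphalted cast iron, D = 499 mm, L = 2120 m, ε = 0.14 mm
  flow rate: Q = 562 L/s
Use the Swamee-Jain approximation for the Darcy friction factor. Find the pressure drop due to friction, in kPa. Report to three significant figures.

Δp ≈ 266 kPa

V = 4Q/(πD²) = 4·0.562/(π·0.499²) = 2.874 m/s
Re = VD/ν = 2.874·0.499/7.94×10^-7 = 1.81×10^6 → turbulent
ε/D = 0.14/499 = 2.81×10^-4
Swamee-Jain: f = 0.01525
h_f = f(L/D)V²/(2g) = 0.01525·(2120/0.499)·2.874²/(2·9.81) = 27.26 m
Δp = ρg·h_f = 996.1·9.81·27.26 = 266.4 kPa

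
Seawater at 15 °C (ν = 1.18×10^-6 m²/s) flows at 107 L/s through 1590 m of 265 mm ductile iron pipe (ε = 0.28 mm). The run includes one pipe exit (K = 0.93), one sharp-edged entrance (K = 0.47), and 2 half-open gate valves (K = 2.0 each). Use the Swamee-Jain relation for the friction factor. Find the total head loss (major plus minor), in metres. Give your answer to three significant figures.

H_L ≈ 24.8 m

V = 4Q/(πD²) = 1.940 m/s; V²/2g = 0.1918 m
Re = 4.36×10^5, ε/D = 0.00106 → f = 0.02069 (Swamee-Jain)
Major: h_f = f(L/D)·V²/2g = 0.02069·6000·0.1918 = 23.81 m
Minor: ΣK = 5.40; h_m = ΣK·V²/2g = 1.036 m
Total H_L = 23.81 + 1.036 = 24.84 m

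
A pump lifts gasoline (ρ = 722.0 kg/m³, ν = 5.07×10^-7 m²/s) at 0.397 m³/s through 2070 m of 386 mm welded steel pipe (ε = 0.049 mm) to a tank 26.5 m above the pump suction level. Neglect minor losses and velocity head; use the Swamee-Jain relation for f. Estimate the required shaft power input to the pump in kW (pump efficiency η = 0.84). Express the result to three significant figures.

V = 4Q/(πD²) = 3.393 m/s; Re = 2.58×10^6; ε/D = 1.27×10^-4; f = 0.01317
h_f = f(L/D)V²/2g = 41.44 m
Total head H = z + h_f = 26.5 + 41.44 = 67.94 m
P_hyd = ρgQH = 722.0·9.81·0.397·67.94 = 191.1 kW
P_shaft = P_hyd/η = 191.1/0.84 = 227.4 kW

P_shaft ≈ 227 kW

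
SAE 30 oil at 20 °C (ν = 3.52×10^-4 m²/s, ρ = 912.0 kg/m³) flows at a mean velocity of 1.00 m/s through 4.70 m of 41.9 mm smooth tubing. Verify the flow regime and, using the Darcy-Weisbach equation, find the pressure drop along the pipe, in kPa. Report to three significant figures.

Δp ≈ 27.5 kPa

Re = VD/ν = 1.00·0.04190/3.52×10^-4 = 119 → laminar (Re < 2300)
f = 64/Re = 0.5377
h_f = f(L/D)V²/(2g) = 0.5377·(4.70/0.04190)·1.00²/(2·9.81) = 3.074 m
Δp = ρg·h_f = 912.0·9.81·3.074 = 27.50 kPa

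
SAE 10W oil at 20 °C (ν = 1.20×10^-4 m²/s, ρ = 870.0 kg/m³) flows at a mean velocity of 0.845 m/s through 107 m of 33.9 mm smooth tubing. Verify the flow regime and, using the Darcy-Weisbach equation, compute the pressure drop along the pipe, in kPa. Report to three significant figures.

Δp ≈ 263 kPa

Re = VD/ν = 0.845·0.03390/1.20×10^-4 = 239 → laminar (Re < 2300)
f = 64/Re = 0.2681
h_f = f(L/D)V²/(2g) = 0.2681·(107/0.03390)·0.845²/(2·9.81) = 30.80 m
Δp = ρg·h_f = 870.0·9.81·30.80 = 262.8 kPa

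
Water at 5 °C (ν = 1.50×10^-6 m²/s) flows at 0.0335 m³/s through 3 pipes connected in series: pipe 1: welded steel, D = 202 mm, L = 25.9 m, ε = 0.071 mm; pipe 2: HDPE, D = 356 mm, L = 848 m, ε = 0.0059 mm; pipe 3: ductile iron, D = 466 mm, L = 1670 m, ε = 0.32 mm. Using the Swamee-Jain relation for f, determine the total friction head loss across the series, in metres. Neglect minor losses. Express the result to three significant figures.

Pipe 1: V = 1.045 m/s, Re = 1.41×10^5, ε/D = 3.51×10^-4, f = 0.01886, h_1 = f(L/D)V²/2g = 0.1346 m
Pipe 2: V = 0.3366 m/s, Re = 7.99×10^4, ε/D = 1.66×10^-5, f = 0.01882, h_2 = f(L/D)V²/2g = 0.2588 m
Pipe 3: V = 0.1964 m/s, Re = 6.10×10^4, ε/D = 6.87×10^-4, f = 0.02256, h_3 = f(L/D)V²/2g = 0.1590 m
Series → Q common, losses add: H = Σh = 0.5524 m

H ≈ 0.552 m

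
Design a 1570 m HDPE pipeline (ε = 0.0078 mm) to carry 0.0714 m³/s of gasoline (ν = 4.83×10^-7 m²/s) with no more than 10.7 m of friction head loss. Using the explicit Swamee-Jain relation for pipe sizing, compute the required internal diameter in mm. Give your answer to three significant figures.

Swamee-Jain (Type III): D = 0.66·[ε^1.25·(LQ²/(gh_f))^4.75 + ν·Q^9.4·(L/(gh_f))^5.2]^0.04
LQ²/(gh_f) = 0.07625; L/(gh_f) = 14.96
Term 1 = ε^1.25·(…)^4.75 = 2.02×10^-12; Term 2 = ν·Q^9.4·(…)^5.2 = 1.04×10^-11
D = 0.66·(2.02×10^-12 + 1.04×10^-11)^0.04 = 0.2417 m = 242 mm
Check: V = 1.56 m/s, Re = 7.79×10^5, f = 0.01275, h_f = 10.2 m ≈ 10.7 m ✓

D ≈ 242 mm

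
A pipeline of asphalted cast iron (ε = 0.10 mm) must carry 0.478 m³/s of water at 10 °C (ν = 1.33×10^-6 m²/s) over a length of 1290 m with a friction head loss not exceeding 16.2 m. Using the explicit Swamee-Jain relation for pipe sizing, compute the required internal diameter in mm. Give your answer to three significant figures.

D ≈ 474 mm

Swamee-Jain (Type III): D = 0.66·[ε^1.25·(LQ²/(gh_f))^4.75 + ν·Q^9.4·(L/(gh_f))^5.2]^0.04
LQ²/(gh_f) = 1.855; L/(gh_f) = 8.117
Term 1 = ε^1.25·(…)^4.75 = 1.88×10^-4; Term 2 = ν·Q^9.4·(…)^5.2 = 6.91×10^-5
D = 0.66·(1.88×10^-4 + 6.91×10^-5)^0.04 = 0.4742 m = 474 mm
Check: V = 2.71 m/s, Re = 9.65×10^5, f = 0.01492, h_f = 15.2 m ≈ 16.2 m ✓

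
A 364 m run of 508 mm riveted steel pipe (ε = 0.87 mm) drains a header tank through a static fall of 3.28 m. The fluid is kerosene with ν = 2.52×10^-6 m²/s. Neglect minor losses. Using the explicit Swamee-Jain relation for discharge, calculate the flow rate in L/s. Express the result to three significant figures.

Q ≈ 401 L/s

Swamee-Jain (Type II): Q = -0.965·√(gD⁵h_f/L)·ln[ε/(3.7D) + √(3.17ν²L/(gD³h_f))]
√(gD⁵h_f/L) = √(9.81·0.508⁵·3.28/364) = 0.05469
ε/(3.7D) = 4.63×10^-4; √(3.17ν²L/(gD³h_f)) = 4.17×10^-5
Q = -0.965·0.05469·ln(5.045×10^-4) = 0.4006 m³/s
Check: V = 1.98 m/s, Re = 3.98×10^5, f = 0.02312, h_f = 3.30 m ≈ 3.28 m ✓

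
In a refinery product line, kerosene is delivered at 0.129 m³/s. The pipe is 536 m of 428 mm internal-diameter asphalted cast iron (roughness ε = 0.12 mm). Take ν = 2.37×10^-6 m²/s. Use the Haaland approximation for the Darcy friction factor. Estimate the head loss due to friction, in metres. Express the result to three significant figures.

h_f ≈ 0.916 m

V = 4Q/(πD²) = 4·0.129/(π·0.428²) = 0.8966 m/s
Re = VD/ν = 0.8966·0.428/2.37×10^-6 = 1.62×10^5 → turbulent
ε/D = 0.12/428 = 2.80×10^-4
Haaland: f = 0.01784
h_f = f(L/D)V²/(2g) = 0.01784·(536/0.428)·0.8966²/(2·9.81) = 0.9155 m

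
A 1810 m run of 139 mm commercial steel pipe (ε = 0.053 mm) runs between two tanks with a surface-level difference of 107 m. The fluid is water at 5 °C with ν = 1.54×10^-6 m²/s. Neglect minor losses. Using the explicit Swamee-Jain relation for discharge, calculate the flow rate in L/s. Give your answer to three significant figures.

Swamee-Jain (Type II): Q = -0.965·√(gD⁵h_f/L)·ln[ε/(3.7D) + √(3.17ν²L/(gD³h_f))]
√(gD⁵h_f/L) = √(9.81·0.139⁵·107/1810) = 0.005486
ε/(3.7D) = 1.03×10^-4; √(3.17ν²L/(gD³h_f)) = 6.95×10^-5
Q = -0.965·0.005486·ln(1.725×10^-4) = 0.04587 m³/s
Check: V = 3.02 m/s, Re = 2.73×10^5, f = 0.01775, h_f = 108 m ≈ 107 m ✓

Q ≈ 45.9 L/s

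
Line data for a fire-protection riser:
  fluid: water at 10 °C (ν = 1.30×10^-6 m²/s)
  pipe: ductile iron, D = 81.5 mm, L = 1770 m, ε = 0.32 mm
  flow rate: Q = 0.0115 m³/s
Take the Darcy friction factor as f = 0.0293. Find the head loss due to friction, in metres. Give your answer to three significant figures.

V = 4Q/(πD²) = 4·0.0115/(π·0.0815²) = 2.204 m/s
h_f = f(L/D)V²/(2g) = 0.02930·(1770/0.0815)·2.204²/(2·9.81) = 157.6 m

h_f ≈ 158 m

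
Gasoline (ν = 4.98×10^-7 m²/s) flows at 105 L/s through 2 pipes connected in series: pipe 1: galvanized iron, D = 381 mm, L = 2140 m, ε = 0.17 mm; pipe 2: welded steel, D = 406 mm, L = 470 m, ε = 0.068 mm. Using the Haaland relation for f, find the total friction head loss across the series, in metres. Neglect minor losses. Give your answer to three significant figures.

H ≈ 4.69 m

Pipe 1: V = 0.9210 m/s, Re = 7.05×10^5, ε/D = 4.46×10^-4, f = 0.01698, h_1 = f(L/D)V²/2g = 4.123 m
Pipe 2: V = 0.8110 m/s, Re = 6.61×10^5, ε/D = 1.67×10^-4, f = 0.01463, h_2 = f(L/D)V²/2g = 0.5677 m
Series → Q common, losses add: H = Σh = 4.690 m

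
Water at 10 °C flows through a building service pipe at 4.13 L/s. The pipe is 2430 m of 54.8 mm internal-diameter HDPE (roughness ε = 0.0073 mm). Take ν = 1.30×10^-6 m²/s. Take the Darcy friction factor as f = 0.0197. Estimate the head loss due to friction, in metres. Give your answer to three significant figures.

h_f ≈ 137 m

V = 4Q/(πD²) = 4·0.00413/(π·0.0548²) = 1.751 m/s
h_f = f(L/D)V²/(2g) = 0.01970·(2430/0.0548)·1.751²/(2·9.81) = 136.5 m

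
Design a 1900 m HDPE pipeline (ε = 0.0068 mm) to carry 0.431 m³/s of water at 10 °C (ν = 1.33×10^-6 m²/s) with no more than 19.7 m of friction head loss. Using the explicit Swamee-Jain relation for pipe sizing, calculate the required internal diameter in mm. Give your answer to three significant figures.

Swamee-Jain (Type III): D = 0.66·[ε^1.25·(LQ²/(gh_f))^4.75 + ν·Q^9.4·(L/(gh_f))^5.2]^0.04
LQ²/(gh_f) = 1.826; L/(gh_f) = 9.831
Term 1 = ε^1.25·(…)^4.75 = 6.07×10^-6; Term 2 = ν·Q^9.4·(…)^5.2 = 7.07×10^-5
D = 0.66·(6.07×10^-6 + 7.07×10^-5)^0.04 = 0.4518 m = 452 mm
Check: V = 2.69 m/s, Re = 9.13×10^5, f = 0.01213, h_f = 18.8 m ≈ 19.7 m ✓

D ≈ 452 mm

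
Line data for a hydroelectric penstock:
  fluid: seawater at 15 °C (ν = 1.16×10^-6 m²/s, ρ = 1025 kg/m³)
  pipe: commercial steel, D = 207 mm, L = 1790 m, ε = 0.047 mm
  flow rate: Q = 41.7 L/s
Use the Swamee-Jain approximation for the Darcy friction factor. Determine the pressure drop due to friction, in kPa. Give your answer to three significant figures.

V = 4Q/(πD²) = 4·0.0417/(π·0.207²) = 1.239 m/s
Re = VD/ν = 1.239·0.207/1.16×10^-6 = 2.21×10^5 → turbulent
ε/D = 0.047/207 = 2.27×10^-4
Swamee-Jain: f = 0.01710
h_f = f(L/D)V²/(2g) = 0.01710·(1790/0.207)·1.239²/(2·9.81) = 11.57 m
Δp = ρg·h_f = 1025·9.81·11.57 = 116.4 kPa

Δp ≈ 116 kPa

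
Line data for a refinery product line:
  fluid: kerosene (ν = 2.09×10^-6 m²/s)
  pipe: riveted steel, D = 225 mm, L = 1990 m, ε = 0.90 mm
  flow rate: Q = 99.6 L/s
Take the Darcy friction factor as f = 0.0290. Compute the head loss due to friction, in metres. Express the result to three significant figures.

V = 4Q/(πD²) = 4·0.0996/(π·0.225²) = 2.505 m/s
h_f = f(L/D)V²/(2g) = 0.02900·(1990/0.225)·2.505²/(2·9.81) = 82.03 m

h_f ≈ 82.0 m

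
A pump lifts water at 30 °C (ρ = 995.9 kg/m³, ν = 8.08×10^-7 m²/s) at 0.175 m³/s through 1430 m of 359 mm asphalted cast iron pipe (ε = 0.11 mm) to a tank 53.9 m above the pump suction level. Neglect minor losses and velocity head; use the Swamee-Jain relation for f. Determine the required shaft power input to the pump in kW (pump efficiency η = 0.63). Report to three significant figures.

P_shaft ≈ 173 kW

V = 4Q/(πD²) = 1.729 m/s; Re = 7.68×10^5; ε/D = 3.06×10^-4; f = 0.01601
h_f = f(L/D)V²/2g = 9.715 m
Total head H = z + h_f = 53.9 + 9.715 = 63.62 m
P_hyd = ρgQH = 995.9·9.81·0.175·63.62 = 108.8 kW
P_shaft = P_hyd/η = 108.8/0.63 = 172.6 kW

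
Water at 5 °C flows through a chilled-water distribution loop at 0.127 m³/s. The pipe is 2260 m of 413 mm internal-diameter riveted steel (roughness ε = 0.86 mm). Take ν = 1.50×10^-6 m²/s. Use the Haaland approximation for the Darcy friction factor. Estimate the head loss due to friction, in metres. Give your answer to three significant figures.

V = 4Q/(πD²) = 4·0.127/(π·0.413²) = 0.9480 m/s
Re = VD/ν = 0.9480·0.413/1.50×10^-6 = 2.61×10^5 → turbulent
ε/D = 0.86/413 = 0.00208
Haaland: f = 0.02431
h_f = f(L/D)V²/(2g) = 0.02431·(2260/0.413)·0.9480²/(2·9.81) = 6.094 m

h_f ≈ 6.09 m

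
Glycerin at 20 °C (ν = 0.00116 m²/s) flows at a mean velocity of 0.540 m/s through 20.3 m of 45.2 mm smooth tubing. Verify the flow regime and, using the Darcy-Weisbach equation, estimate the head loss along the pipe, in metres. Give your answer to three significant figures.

Re = VD/ν = 0.540·0.04520/0.00116 = 21.0 → laminar (Re < 2300)
f = 64/Re = 3.042
h_f = f(L/D)V²/(2g) = 3.042·(20.3/0.04520)·0.540²/(2·9.81) = 20.30 m

h_f ≈ 20.3 m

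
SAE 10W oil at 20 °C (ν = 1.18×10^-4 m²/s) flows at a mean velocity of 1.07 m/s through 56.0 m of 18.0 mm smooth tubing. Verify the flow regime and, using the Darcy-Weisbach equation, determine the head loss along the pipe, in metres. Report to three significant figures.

Re = VD/ν = 1.07·0.01800/1.18×10^-4 = 163 → laminar (Re < 2300)
f = 64/Re = 0.3921
h_f = f(L/D)V²/(2g) = 0.3921·(56.0/0.01800)·1.07²/(2·9.81) = 71.19 m

h_f ≈ 71.2 m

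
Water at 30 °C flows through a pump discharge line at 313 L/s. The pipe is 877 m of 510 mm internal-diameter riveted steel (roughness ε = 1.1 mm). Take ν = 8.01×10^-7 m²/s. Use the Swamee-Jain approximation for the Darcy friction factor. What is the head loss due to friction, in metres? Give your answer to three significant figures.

V = 4Q/(πD²) = 4·0.313/(π·0.510²) = 1.532 m/s
Re = VD/ν = 1.532·0.510/8.01×10^-7 = 9.76×10^5 → turbulent
ε/D = 1.1/510 = 0.00216
Swamee-Jain: f = 0.02415
h_f = f(L/D)V²/(2g) = 0.02415·(877/0.510)·1.532²/(2·9.81) = 4.969 m

h_f ≈ 4.97 m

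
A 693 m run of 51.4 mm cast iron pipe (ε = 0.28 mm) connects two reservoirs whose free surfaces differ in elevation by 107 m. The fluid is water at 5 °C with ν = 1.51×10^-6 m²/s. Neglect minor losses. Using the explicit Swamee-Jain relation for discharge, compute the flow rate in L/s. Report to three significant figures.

Q ≈ 4.55 L/s

Swamee-Jain (Type II): Q = -0.965·√(gD⁵h_f/L)·ln[ε/(3.7D) + √(3.17ν²L/(gD³h_f))]
√(gD⁵h_f/L) = √(9.81·0.0514⁵·107/693) = 7.372×10^-4
ε/(3.7D) = 0.00147; √(3.17ν²L/(gD³h_f)) = 1.87×10^-4
Q = -0.965·7.372×10^-4·ln(0.001660) = 0.004554 m³/s
Check: V = 2.19 m/s, Re = 7.47×10^4, f = 0.03264, h_f = 108 m ≈ 107 m ✓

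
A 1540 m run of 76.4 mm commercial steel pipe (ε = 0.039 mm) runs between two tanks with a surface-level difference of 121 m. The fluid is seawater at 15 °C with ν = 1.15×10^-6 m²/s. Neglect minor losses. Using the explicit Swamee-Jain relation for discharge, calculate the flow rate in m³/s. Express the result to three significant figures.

Q ≈ 0.0113 m³/s

Swamee-Jain (Type II): Q = -0.965·√(gD⁵h_f/L)·ln[ε/(3.7D) + √(3.17ν²L/(gD³h_f))]
√(gD⁵h_f/L) = √(9.81·0.0764⁵·121/1540) = 0.001416
ε/(3.7D) = 1.38×10^-4; √(3.17ν²L/(gD³h_f)) = 1.10×10^-4
Q = -0.965·0.001416·ln(2.484×10^-4) = 0.01135 m³/s
Check: V = 2.47 m/s, Re = 1.64×10^5, f = 0.01934, h_f = 122 m ≈ 121 m ✓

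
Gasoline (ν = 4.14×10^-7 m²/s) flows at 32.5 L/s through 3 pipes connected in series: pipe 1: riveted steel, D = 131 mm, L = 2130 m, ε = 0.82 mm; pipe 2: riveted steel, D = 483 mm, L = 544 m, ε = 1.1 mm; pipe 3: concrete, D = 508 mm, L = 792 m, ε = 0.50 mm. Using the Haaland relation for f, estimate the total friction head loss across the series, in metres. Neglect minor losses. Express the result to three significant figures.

H ≈ 158 m

Pipe 1: V = 2.411 m/s, Re = 7.63×10^5, ε/D = 0.00626, f = 0.03271, h_1 = f(L/D)V²/2g = 157.6 m
Pipe 2: V = 0.1774 m/s, Re = 2.07×10^5, ε/D = 0.00228, f = 0.02500, h_2 = f(L/D)V²/2g = 0.04515 m
Pipe 3: V = 0.1603 m/s, Re = 1.97×10^5, ε/D = 9.84×10^-4, f = 0.02087, h_3 = f(L/D)V²/2g = 0.04264 m
Series → Q common, losses add: H = Σh = 157.7 m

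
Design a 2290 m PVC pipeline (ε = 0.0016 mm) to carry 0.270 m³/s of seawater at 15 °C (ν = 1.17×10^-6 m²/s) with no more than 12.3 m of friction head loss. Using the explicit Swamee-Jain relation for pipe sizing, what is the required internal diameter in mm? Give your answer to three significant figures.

D ≈ 431 mm

Swamee-Jain (Type III): D = 0.66·[ε^1.25·(LQ²/(gh_f))^4.75 + ν·Q^9.4·(L/(gh_f))^5.2]^0.04
LQ²/(gh_f) = 1.384; L/(gh_f) = 18.98
Term 1 = ε^1.25·(…)^4.75 = 2.66×10^-7; Term 2 = ν·Q^9.4·(…)^5.2 = 2.34×10^-5
D = 0.66·(2.66×10^-7 + 2.34×10^-5)^0.04 = 0.4311 m = 431 mm
Check: V = 1.85 m/s, Re = 6.82×10^5, f = 0.01247, h_f = 11.6 m ≈ 12.3 m ✓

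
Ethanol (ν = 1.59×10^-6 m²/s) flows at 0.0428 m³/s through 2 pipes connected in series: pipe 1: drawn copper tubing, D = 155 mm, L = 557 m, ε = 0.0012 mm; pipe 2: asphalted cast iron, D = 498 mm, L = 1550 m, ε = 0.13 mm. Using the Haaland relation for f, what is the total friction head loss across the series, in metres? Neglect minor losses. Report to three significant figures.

H ≈ 14.5 m

Pipe 1: V = 2.268 m/s, Re = 2.21×10^5, ε/D = 7.74×10^-6, f = 0.01525, h_1 = f(L/D)V²/2g = 14.37 m
Pipe 2: V = 0.2197 m/s, Re = 6.88×10^4, ε/D = 2.61×10^-4, f = 0.02026, h_2 = f(L/D)V²/2g = 0.1552 m
Series → Q common, losses add: H = Σh = 14.52 m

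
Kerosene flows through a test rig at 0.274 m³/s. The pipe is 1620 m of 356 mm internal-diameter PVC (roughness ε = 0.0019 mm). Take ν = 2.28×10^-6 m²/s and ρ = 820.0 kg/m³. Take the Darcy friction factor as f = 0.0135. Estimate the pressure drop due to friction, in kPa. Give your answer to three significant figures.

V = 4Q/(πD²) = 4·0.274/(π·0.356²) = 2.753 m/s
h_f = f(L/D)V²/(2g) = 0.01350·(1620/0.356)·2.753²/(2·9.81) = 23.73 m
Δp = ρg·h_f = 820.0·9.81·23.73 = 190.9 kPa

Δp ≈ 191 kPa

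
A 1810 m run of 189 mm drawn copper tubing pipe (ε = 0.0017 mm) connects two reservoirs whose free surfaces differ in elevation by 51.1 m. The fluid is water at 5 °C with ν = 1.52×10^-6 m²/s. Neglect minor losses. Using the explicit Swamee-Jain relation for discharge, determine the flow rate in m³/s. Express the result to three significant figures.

Swamee-Jain (Type II): Q = -0.965·√(gD⁵h_f/L)·ln[ε/(3.7D) + √(3.17ν²L/(gD³h_f))]
√(gD⁵h_f/L) = √(9.81·0.189⁵·51.1/1810) = 0.008173
ε/(3.7D) = 2.43×10^-6; √(3.17ν²L/(gD³h_f)) = 6.26×10^-5
Q = -0.965·0.008173·ln(6.502×10^-5) = 0.07603 m³/s
Check: V = 2.71 m/s, Re = 3.37×10^5, f = 0.01418, h_f = 50.8 m ≈ 51.1 m ✓

Q ≈ 0.0760 m³/s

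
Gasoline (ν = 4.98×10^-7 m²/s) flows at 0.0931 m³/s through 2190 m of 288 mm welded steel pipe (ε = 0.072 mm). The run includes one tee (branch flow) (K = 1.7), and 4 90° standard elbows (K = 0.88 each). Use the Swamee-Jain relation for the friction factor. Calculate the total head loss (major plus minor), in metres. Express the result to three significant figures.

H_L ≈ 12.8 m

V = 4Q/(πD²) = 1.429 m/s; V²/2g = 0.1041 m
Re = 8.26×10^5, ε/D = 2.50×10^-4 → f = 0.01544 (Swamee-Jain)
Major: h_f = f(L/D)·V²/2g = 0.01544·7604·0.1041 = 12.22 m
Minor: ΣK = 5.22; h_m = ΣK·V²/2g = 0.5434 m
Total H_L = 12.22 + 0.5434 = 12.77 m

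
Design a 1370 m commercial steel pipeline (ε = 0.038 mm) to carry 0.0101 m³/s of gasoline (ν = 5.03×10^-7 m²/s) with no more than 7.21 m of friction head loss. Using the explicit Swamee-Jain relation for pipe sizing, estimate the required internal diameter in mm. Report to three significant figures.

Swamee-Jain (Type III): D = 0.66·[ε^1.25·(LQ²/(gh_f))^4.75 + ν·Q^9.4·(L/(gh_f))^5.2]^0.04
LQ²/(gh_f) = 0.001976; L/(gh_f) = 19.37
Term 1 = ε^1.25·(…)^4.75 = 4.26×10^-19; Term 2 = ν·Q^9.4·(…)^5.2 = 4.32×10^-19
D = 0.66·(4.26×10^-19 + 4.32×10^-19)^0.04 = 0.1250 m = 125 mm
Check: V = 0.823 m/s, Re = 2.05×10^5, f = 0.01777, h_f = 6.73 m ≈ 7.21 m ✓

D ≈ 125 mm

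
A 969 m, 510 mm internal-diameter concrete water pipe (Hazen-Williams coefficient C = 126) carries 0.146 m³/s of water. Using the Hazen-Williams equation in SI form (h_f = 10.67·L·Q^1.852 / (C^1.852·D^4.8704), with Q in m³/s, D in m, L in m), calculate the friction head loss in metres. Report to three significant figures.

h_f = 10.67·969·0.146^1.852 / (126^1.852·0.510^4.8704) = 1.003 m

h_f ≈ 1.00 m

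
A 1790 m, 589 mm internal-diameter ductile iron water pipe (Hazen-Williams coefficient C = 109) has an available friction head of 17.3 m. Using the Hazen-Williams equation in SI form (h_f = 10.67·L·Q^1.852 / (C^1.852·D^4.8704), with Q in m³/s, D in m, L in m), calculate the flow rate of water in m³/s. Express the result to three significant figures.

Q ≈ 0.616 m³/s

Rearranging: Q = [h_f·C^1.852·D^4.8704 / (10.67·L)]^(1/1.852)
Q = [17.3·109^1.852·0.589^4.8704 / (10.67·1790)]^0.540 = 0.6163 m³/s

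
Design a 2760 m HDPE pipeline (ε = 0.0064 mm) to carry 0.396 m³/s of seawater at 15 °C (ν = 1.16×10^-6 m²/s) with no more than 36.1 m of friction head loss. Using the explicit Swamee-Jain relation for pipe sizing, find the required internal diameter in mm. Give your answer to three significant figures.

D ≈ 415 mm

Swamee-Jain (Type III): D = 0.66·[ε^1.25·(LQ²/(gh_f))^4.75 + ν·Q^9.4·(L/(gh_f))^5.2]^0.04
LQ²/(gh_f) = 1.222; L/(gh_f) = 7.794
Term 1 = ε^1.25·(…)^4.75 = 8.35×10^-7; Term 2 = ν·Q^9.4·(…)^5.2 = 8.31×10^-6
D = 0.66·(8.35×10^-7 + 8.31×10^-6)^0.04 = 0.4150 m = 415 mm
Check: V = 2.93 m/s, Re = 1.05×10^6, f = 0.01190, h_f = 34.6 m ≈ 36.1 m ✓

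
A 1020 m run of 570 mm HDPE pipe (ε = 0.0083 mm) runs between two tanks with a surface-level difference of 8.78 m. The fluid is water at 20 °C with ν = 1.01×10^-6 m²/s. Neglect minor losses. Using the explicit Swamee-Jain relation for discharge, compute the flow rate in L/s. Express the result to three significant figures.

Swamee-Jain (Type II): Q = -0.965·√(gD⁵h_f/L)·ln[ε/(3.7D) + √(3.17ν²L/(gD³h_f))]
√(gD⁵h_f/L) = √(9.81·0.570⁵·8.78/1020) = 0.07128
ε/(3.7D) = 3.94×10^-6; √(3.17ν²L/(gD³h_f)) = 1.44×10^-5
Q = -0.965·0.07128·ln(1.832×10^-5) = 0.7503 m³/s
Check: V = 2.94 m/s, Re = 1.66×10^6, f = 0.01115, h_f = 8.79 m ≈ 8.78 m ✓

Q ≈ 750 L/s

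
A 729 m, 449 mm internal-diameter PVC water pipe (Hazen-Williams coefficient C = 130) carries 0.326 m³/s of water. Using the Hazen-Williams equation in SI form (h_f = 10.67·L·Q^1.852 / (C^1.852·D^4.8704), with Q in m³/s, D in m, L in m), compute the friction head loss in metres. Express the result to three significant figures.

h_f = 10.67·729·0.326^1.852 / (130^1.852·0.449^4.8704) = 5.862 m

h_f ≈ 5.86 m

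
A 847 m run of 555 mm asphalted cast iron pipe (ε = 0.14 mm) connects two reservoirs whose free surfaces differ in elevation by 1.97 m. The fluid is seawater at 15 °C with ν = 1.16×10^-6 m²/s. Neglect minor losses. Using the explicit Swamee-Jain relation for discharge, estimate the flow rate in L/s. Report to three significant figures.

Swamee-Jain (Type II): Q = -0.965·√(gD⁵h_f/L)·ln[ε/(3.7D) + √(3.17ν²L/(gD³h_f))]
√(gD⁵h_f/L) = √(9.81·0.555⁵·1.97/847) = 0.03466
ε/(3.7D) = 6.82×10^-5; √(3.17ν²L/(gD³h_f)) = 3.31×10^-5
Q = -0.965·0.03466·ln(1.012×10^-4) = 0.3077 m³/s
Check: V = 1.27 m/s, Re = 6.08×10^5, f = 0.01576, h_f = 1.98 m ≈ 1.97 m ✓

Q ≈ 308 L/s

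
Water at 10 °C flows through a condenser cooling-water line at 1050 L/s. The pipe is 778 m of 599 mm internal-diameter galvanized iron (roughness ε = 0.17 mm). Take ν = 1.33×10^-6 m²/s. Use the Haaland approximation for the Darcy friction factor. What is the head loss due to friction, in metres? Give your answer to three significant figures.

h_f ≈ 14.0 m

V = 4Q/(πD²) = 4·1.05/(π·0.599²) = 3.726 m/s
Re = VD/ν = 3.726·0.599/1.33×10^-6 = 1.68×10^6 → turbulent
ε/D = 0.17/599 = 2.84×10^-4
Haaland: f = 0.01520
h_f = f(L/D)V²/(2g) = 0.01520·(778/0.599)·3.726²/(2·9.81) = 13.97 m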